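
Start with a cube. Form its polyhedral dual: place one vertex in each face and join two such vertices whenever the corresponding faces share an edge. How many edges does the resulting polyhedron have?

The base solid has V = 8, E = 12, F = 6.
The dual swaps V and F and preserves E: V′ = F = 6, E′ = E = 12, F′ = V = 8.

12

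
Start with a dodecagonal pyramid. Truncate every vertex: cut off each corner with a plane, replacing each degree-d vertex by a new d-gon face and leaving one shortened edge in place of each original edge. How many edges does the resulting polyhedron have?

72

The base solid has V = 13, E = 24, F = 13.
Truncation replaces each original edge-end by a new vertex, so V′ = 2E = 48.
Each original edge survives, and each old vertex of degree d contributes d new edges; summing degrees gives Σd = 2E, so E′ = E + 2E = 3E = 72.
Each original face survives and each original vertex becomes one new face: F′ = F + V = 26.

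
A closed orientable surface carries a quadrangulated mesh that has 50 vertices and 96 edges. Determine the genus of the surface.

Every face is a square and each edge borders two faces, so 4F = 2·96, giving F = 48.
χ = V − E + F = 50 − 96 + 48 = 2.
For a closed orientable surface χ = 2 − 2g, so g = (2 − (2))/2 = 0.

0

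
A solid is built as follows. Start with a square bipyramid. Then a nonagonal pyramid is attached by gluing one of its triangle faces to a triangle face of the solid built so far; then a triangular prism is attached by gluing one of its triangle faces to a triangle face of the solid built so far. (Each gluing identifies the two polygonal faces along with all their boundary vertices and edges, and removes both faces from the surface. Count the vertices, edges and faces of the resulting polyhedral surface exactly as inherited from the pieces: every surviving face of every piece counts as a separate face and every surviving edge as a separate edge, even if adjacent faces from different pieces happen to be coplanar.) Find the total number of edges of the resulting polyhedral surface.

A square bipyramid: V=6, E=12, F=8.
Attach a nonagonal pyramid (V=10, E=18, F=10) along a 3-gon: merge 3 vertices and 3 edges, delete both glued faces → V=13, E=27, F=16.
Attach a triangular prism (V=6, E=9, F=5) along a 3-gon: merge 3 vertices and 3 edges, delete both glued faces → V=16, E=33, F=19.
Check: V − E + F = 16 − 33 + 19 = 2.

33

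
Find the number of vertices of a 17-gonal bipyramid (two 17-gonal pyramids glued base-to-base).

19

A bipyramid over an n-gon has 2n triangular faces and n + 2 vertices: V = 17 + 2 = 19, E = 3·17 = 51, F = 2·17 = 34.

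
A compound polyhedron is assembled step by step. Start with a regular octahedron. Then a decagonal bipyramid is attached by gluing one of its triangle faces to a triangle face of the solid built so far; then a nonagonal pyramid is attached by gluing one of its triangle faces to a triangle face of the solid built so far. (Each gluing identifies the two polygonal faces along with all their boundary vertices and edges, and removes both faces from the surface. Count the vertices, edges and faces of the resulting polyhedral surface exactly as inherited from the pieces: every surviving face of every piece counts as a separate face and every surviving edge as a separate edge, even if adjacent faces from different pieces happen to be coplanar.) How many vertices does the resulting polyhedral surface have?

A regular octahedron: V=6, E=12, F=8.
Attach a decagonal bipyramid (V=12, E=30, F=20) along a 3-gon: merge 3 vertices and 3 edges, delete both glued faces → V=15, E=39, F=26.
Attach a nonagonal pyramid (V=10, E=18, F=10) along a 3-gon: merge 3 vertices and 3 edges, delete both glued faces → V=22, E=54, F=34.
Check: V − E + F = 22 − 54 + 34 = 2.

22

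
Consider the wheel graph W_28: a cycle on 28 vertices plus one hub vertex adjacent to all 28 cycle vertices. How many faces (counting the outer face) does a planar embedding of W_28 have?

W_28 has V = 28 + 1 = 29 vertices and E = 2·28 = 56 edges.
By Euler's formula F = 2 − V + E = 2 − 29 + 56 = 29.

29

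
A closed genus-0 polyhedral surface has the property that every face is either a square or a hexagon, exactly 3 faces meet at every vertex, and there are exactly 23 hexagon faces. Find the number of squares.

6

Let x be the number of squares; then F = 23 + x.
Edge–face incidences: 2E = 6·23 + 4·x = 138 + 4x.
Every vertex has degree 3, so 3V = 2E.
Euler: V − E + F = 2 ⇒ (2E)/3 − E + (23 + x) = 2.
Multiply by 6: 2·(2E) − 3·(2E) + 6·(23 + x) = 12, i.e. 138 + 6x − (138 + 4x) = 12.
Collecting terms: 2x = 12, so x = 6.
Then 2E = 138 + 4·6 = 162, so E = 81, V = 2E/3 = 54, F = 23 + 6 = 29.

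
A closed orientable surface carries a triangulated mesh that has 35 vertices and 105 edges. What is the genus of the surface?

Every face is a triangle and each edge borders two faces, so 3F = 2·105, giving F = 70.
χ = V − E + F = 35 − 105 + 70 = 0.
For a closed orientable surface χ = 2 − 2g, so g = (2 − (0))/2 = 1.

1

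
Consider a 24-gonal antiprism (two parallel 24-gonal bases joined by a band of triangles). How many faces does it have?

50

An antiprism on an n-gon has two n-gon caps and 2n triangles: V = 2·24 = 48, E = 4·24 = 96, F = 2·24 + 2 = 50.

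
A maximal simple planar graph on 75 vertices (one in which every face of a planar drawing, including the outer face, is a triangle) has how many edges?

219

In a plane triangulation 3F = 2E and V − E + F = 2, so E = 3V − 6 = 3·75 − 6 = 219.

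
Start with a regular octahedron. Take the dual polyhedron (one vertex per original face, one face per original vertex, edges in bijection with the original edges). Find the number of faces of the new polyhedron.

6

The base solid has V = 6, E = 12, F = 8.
The dual swaps V and F and preserves E: V′ = F = 8, E′ = E = 12, F′ = V = 6.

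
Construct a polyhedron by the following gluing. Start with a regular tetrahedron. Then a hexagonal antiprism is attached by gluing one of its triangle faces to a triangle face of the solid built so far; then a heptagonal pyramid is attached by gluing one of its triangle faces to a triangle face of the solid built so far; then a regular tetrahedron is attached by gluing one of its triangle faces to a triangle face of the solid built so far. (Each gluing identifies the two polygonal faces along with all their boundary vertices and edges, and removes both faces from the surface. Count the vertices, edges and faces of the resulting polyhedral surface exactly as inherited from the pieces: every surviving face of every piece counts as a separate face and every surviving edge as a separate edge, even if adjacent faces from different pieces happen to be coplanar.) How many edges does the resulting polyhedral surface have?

41

A regular tetrahedron: V=4, E=6, F=4.
Attach a hexagonal antiprism (V=12, E=24, F=14) along a 3-gon: merge 3 vertices and 3 edges, delete both glued faces → V=13, E=27, F=16.
Attach a heptagonal pyramid (V=8, E=14, F=8) along a 3-gon: merge 3 vertices and 3 edges, delete both glued faces → V=18, E=38, F=22.
Attach a regular tetrahedron (V=4, E=6, F=4) along a 3-gon: merge 3 vertices and 3 edges, delete both glued faces → V=19, E=41, F=24.
Check: V − E + F = 19 − 41 + 24 = 2.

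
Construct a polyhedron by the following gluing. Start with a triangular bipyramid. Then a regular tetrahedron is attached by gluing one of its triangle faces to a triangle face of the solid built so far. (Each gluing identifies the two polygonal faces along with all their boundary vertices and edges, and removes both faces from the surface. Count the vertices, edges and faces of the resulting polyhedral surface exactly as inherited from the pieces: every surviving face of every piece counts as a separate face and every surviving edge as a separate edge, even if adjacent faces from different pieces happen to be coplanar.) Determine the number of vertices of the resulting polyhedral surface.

6

A triangular bipyramid: V=5, E=9, F=6.
Attach a regular tetrahedron (V=4, E=6, F=4) along a 3-gon: merge 3 vertices and 3 edges, delete both glued faces → V=6, E=12, F=8.
Check: V − E + F = 6 − 12 + 8 = 2.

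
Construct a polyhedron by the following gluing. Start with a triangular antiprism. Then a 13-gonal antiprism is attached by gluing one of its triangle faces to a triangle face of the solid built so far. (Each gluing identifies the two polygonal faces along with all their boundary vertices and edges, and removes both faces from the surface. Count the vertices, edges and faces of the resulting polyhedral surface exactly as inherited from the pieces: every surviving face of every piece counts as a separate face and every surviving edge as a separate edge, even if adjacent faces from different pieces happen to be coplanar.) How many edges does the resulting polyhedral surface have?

61

A triangular antiprism: V=6, E=12, F=8.
Attach a 13-gonal antiprism (V=26, E=52, F=28) along a 3-gon: merge 3 vertices and 3 edges, delete both glued faces → V=29, E=61, F=34.
Check: V − E + F = 29 − 61 + 34 = 2.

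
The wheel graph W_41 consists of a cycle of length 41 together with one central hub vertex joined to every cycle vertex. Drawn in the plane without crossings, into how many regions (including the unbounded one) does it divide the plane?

W_41 has V = 41 + 1 = 42 vertices and E = 2·41 = 82 edges.
By Euler's formula F = 2 − V + E = 2 − 42 + 82 = 42.

42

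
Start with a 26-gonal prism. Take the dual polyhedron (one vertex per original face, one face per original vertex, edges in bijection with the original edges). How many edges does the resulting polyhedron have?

The base solid has V = 52, E = 78, F = 28.
The dual swaps V and F and preserves E: V′ = F = 28, E′ = E = 78, F′ = V = 52.

78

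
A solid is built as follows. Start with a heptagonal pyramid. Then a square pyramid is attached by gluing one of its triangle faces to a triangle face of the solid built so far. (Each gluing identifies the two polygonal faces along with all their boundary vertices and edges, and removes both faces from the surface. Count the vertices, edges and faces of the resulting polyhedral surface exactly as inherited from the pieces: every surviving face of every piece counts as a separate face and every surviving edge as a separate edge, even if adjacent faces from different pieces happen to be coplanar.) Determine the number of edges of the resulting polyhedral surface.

A heptagonal pyramid: V=8, E=14, F=8.
Attach a square pyramid (V=5, E=8, F=5) along a 3-gon: merge 3 vertices and 3 edges, delete both glued faces → V=10, E=19, F=11.
Check: V − E + F = 10 − 19 + 11 = 2.

19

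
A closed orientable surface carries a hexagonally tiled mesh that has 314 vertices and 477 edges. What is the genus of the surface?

Every face is a hexagon and each edge borders two faces, so 6F = 2·477, giving F = 159.
χ = V − E + F = 314 − 477 + 159 = -4.
For a closed orientable surface χ = 2 − 2g, so g = (2 − (-4))/2 = 3.

3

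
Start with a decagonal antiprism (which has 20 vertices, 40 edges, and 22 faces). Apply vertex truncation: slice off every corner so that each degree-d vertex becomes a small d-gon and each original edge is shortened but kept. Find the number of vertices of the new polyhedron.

Truncation replaces each original edge-end by a new vertex, so V′ = 2E = 80.
Each original edge survives, and each old vertex of degree d contributes d new edges; summing degrees gives Σd = 2E, so E′ = E + 2E = 3E = 120.
Each original face survives and each original vertex becomes one new face: F′ = F + V = 42.

80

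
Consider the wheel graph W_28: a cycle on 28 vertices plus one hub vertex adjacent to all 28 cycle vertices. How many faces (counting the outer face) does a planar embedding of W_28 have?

29

W_28 has V = 28 + 1 = 29 vertices and E = 2·28 = 56 edges.
By Euler's formula F = 2 − V + E = 2 − 29 + 56 = 29.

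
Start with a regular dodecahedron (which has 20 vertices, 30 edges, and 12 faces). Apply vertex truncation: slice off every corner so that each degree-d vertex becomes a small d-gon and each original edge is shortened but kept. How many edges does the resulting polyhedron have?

Truncation replaces each original edge-end by a new vertex, so V′ = 2E = 60.
Each original edge survives, and each old vertex of degree d contributes d new edges; summing degrees gives Σd = 2E, so E′ = E + 2E = 3E = 90.
Each original face survives and each original vertex becomes one new face: F′ = F + V = 32.

90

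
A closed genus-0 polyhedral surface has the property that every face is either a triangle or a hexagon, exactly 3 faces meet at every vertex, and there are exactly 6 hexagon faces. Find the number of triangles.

4

Let x be the number of triangles; then F = 6 + x.
Edge–face incidences: 2E = 6·6 + 3·x = 36 + 3x.
Every vertex has degree 3, so 3V = 2E.
Euler: V − E + F = 2 ⇒ (2E)/3 − E + (6 + x) = 2.
Multiply by 6: 2·(2E) − 3·(2E) + 6·(6 + x) = 12, i.e. 36 + 6x − (36 + 3x) = 12.
Collecting terms: 3x = 12, so x = 4.
Then 2E = 36 + 3·4 = 48, so E = 24, V = 2E/3 = 16, F = 6 + 4 = 10.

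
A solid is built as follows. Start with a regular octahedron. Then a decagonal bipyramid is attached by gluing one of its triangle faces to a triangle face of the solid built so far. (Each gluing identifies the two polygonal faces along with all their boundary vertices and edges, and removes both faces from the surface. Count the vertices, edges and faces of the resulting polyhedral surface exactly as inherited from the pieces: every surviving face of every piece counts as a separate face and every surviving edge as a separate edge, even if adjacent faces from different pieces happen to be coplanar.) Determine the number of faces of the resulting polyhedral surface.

A regular octahedron: V=6, E=12, F=8.
Attach a decagonal bipyramid (V=12, E=30, F=20) along a 3-gon: merge 3 vertices and 3 edges, delete both glued faces → V=15, E=39, F=26.
Check: V − E + F = 15 − 39 + 26 = 2.

26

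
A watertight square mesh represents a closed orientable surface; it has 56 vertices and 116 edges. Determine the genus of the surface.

Every face is a square and each edge borders two faces, so 4F = 2·116, giving F = 58.
χ = V − E + F = 56 − 116 + 58 = -2.
For a closed orientable surface χ = 2 − 2g, so g = (2 − (-2))/2 = 2.

2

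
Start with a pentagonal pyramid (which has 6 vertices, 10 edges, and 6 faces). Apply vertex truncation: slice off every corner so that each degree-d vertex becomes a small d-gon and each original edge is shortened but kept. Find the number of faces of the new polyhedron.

Truncation replaces each original edge-end by a new vertex, so V′ = 2E = 20.
Each original edge survives, and each old vertex of degree d contributes d new edges; summing degrees gives Σd = 2E, so E′ = E + 2E = 3E = 30.
Each original face survives and each original vertex becomes one new face: F′ = F + V = 12.

12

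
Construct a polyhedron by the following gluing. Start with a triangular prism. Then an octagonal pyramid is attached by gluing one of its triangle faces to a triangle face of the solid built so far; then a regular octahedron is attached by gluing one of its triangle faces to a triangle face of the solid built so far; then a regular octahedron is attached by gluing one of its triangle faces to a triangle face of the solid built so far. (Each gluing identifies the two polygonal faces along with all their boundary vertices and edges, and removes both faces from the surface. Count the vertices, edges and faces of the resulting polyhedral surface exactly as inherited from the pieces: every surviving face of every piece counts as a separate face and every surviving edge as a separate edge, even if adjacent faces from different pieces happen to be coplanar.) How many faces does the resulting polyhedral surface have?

24

A triangular prism: V=6, E=9, F=5.
Attach an octagonal pyramid (V=9, E=16, F=9) along a 3-gon: merge 3 vertices and 3 edges, delete both glued faces → V=12, E=22, F=12.
Attach a regular octahedron (V=6, E=12, F=8) along a 3-gon: merge 3 vertices and 3 edges, delete both glued faces → V=15, E=31, F=18.
Attach a regular octahedron (V=6, E=12, F=8) along a 3-gon: merge 3 vertices and 3 edges, delete both glued faces → V=18, E=40, F=24.
Check: V − E + F = 18 − 40 + 24 = 2.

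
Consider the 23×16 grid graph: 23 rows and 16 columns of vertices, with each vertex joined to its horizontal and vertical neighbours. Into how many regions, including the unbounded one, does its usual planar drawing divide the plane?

331

The grid has V = 23·16 = 368 vertices and E = 23·15 + 16·22 = 697 edges.
F = 2 − V + E = 2 − 368 + 697 = 331.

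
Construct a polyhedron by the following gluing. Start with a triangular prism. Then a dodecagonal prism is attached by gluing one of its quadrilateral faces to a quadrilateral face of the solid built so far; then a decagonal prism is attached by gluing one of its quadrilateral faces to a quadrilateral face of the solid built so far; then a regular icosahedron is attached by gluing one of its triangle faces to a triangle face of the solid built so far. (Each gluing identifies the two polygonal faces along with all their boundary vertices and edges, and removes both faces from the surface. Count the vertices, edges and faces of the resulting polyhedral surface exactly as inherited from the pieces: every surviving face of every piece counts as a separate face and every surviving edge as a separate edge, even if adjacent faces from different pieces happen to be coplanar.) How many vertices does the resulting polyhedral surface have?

51

A triangular prism: V=6, E=9, F=5.
Attach a dodecagonal prism (V=24, E=36, F=14) along a 4-gon: merge 4 vertices and 4 edges, delete both glued faces → V=26, E=41, F=17.
Attach a decagonal prism (V=20, E=30, F=12) along a 4-gon: merge 4 vertices and 4 edges, delete both glued faces → V=42, E=67, F=27.
Attach a regular icosahedron (V=12, E=30, F=20) along a 3-gon: merge 3 vertices and 3 edges, delete both glued faces → V=51, E=94, F=45.
Check: V − E + F = 51 − 94 + 45 = 2.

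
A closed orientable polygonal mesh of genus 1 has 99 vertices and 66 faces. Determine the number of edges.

165

For a closed orientable surface of genus 1, χ = 2 − 2·1 = 0.
E = V + F − (0) = 99 + 66 − (0) = 165.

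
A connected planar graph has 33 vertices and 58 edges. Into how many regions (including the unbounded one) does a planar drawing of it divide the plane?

Euler's formula for a connected plane graph: V − E + F = 2, so F = 2 − 33 + 58 = 27.

27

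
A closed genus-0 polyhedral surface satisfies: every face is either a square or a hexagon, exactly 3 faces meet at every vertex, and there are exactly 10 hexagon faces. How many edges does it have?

Let x be the number of squares; then F = 10 + x.
Edge–face incidences: 2E = 6·10 + 4·x = 60 + 4x.
Every vertex has degree 3, so 3V = 2E.
Euler: V − E + F = 2 ⇒ (2E)/3 − E + (10 + x) = 2.
Multiply by 6: 2·(2E) − 3·(2E) + 6·(10 + x) = 12, i.e. 60 + 6x − (60 + 4x) = 12.
Collecting terms: 2x = 12, so x = 6.
Then 2E = 60 + 4·6 = 84, so E = 42, V = 2E/3 = 28, F = 10 + 6 = 16.

42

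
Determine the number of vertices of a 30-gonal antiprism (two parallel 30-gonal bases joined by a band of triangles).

60

An antiprism on an n-gon has two n-gon caps and 2n triangles: V = 2·30 = 60, E = 4·30 = 120, F = 2·30 + 2 = 62.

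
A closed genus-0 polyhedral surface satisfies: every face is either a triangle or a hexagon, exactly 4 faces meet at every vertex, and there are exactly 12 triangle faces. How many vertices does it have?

12

Let x be the number of hexagons; then F = 12 + x.
Edge–face incidences: 2E = 3·12 + 6·x = 36 + 6x.
Every vertex has degree 4, so 4V = 2E.
Euler: V − E + F = 2 ⇒ (2E)/4 − E + (12 + x) = 2.
Multiply by 8: 2·(2E) − 4·(2E) + 8·(12 + x) = 16, i.e. 96 + 8x − 2·(36 + 6x) = 16.
Collecting terms: −4x + 24 = 16, so −4x = −8, so x = 2.
Then 2E = 36 + 6·2 = 48, so E = 24, V = 2E/4 = 12, F = 12 + 2 = 14.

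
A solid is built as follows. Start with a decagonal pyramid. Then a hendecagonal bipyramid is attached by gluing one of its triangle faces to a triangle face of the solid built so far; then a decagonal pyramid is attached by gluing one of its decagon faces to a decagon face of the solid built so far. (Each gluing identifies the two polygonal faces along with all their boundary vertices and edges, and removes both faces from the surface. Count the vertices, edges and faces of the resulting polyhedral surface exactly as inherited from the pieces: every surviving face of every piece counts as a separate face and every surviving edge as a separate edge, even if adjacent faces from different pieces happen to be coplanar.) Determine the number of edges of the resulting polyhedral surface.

60

A decagonal pyramid: V=11, E=20, F=11.
Attach a hendecagonal bipyramid (V=13, E=33, F=22) along a 3-gon: merge 3 vertices and 3 edges, delete both glued faces → V=21, E=50, F=31.
Attach a decagonal pyramid (V=11, E=20, F=11) along a 10-gon: merge 10 vertices and 10 edges, delete both glued faces → V=22, E=60, F=40.
Check: V − E + F = 22 − 60 + 40 = 2.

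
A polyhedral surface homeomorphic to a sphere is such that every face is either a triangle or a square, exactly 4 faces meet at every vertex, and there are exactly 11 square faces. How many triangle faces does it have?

Let x be the number of triangles; then F = 11 + x.
Edge–face incidences: 2E = 4·11 + 3·x = 44 + 3x.
Every vertex has degree 4, so 4V = 2E.
Euler: V − E + F = 2 ⇒ (2E)/4 − E + (11 + x) = 2.
Multiply by 8: 2·(2E) − 4·(2E) + 8·(11 + x) = 16, i.e. 88 + 8x − 2·(44 + 3x) = 16.
Collecting terms: 2x = 16, so x = 8.
Then 2E = 44 + 3·8 = 68, so E = 34, V = 2E/4 = 17, F = 11 + 8 = 19.

8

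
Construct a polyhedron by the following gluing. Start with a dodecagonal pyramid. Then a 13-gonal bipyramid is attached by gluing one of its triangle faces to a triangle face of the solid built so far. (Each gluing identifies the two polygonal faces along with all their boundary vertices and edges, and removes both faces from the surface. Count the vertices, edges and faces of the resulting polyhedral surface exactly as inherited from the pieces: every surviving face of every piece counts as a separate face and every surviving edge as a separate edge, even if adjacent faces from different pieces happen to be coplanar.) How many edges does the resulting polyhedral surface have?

60

A dodecagonal pyramid: V=13, E=24, F=13.
Attach a 13-gonal bipyramid (V=15, E=39, F=26) along a 3-gon: merge 3 vertices and 3 edges, delete both glued faces → V=25, E=60, F=37.
Check: V − E + F = 25 − 60 + 37 = 2.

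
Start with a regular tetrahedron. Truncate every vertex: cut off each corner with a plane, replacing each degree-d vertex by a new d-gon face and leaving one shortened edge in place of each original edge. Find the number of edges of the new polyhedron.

18

The base solid has V = 4, E = 6, F = 4.
Truncation replaces each original edge-end by a new vertex, so V′ = 2E = 12.
Each original edge survives, and each old vertex of degree d contributes d new edges; summing degrees gives Σd = 2E, so E′ = E + 2E = 3E = 18.
Each original face survives and each original vertex becomes one new face: F′ = F + V = 8.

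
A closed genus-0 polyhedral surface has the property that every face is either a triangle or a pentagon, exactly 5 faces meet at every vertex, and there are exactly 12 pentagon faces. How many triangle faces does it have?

80

Let x be the number of triangles; then F = 12 + x.
Edge–face incidences: 2E = 5·12 + 3·x = 60 + 3x.
Every vertex has degree 5, so 5V = 2E.
Euler: V − E + F = 2 ⇒ (2E)/5 − E + (12 + x) = 2.
Multiply by 10: 2·(2E) − 5·(2E) + 10·(12 + x) = 20, i.e. 120 + 10x − 3·(60 + 3x) = 20.
Collecting terms: x − 60 = 20, so x = 80.
Then 2E = 60 + 3·80 = 300, so E = 150, V = 2E/5 = 60, F = 12 + 80 = 92.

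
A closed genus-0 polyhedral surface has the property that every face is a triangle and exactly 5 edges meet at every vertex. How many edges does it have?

30

Each face has 3 edges and each edge borders two faces, so 2E = 3F.
Each vertex has degree 5, so 5V = 2E and hence V = 3F/5.
Euler: V − E + F = 2 ⇒ (3F/5) − (3F/2) + F = 2.
Multiply by 10: (6 − 15 + 10)F = 20, i.e. 1F = 20.
So F = 20, E = 3·20/2 = 30, V = 3·20/5 = 12.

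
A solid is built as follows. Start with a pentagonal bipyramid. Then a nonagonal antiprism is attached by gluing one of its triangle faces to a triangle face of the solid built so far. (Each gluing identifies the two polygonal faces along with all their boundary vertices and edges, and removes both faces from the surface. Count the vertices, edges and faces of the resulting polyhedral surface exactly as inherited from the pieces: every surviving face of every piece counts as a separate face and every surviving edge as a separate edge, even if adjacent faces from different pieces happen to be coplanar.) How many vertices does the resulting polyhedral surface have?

A pentagonal bipyramid: V=7, E=15, F=10.
Attach a nonagonal antiprism (V=18, E=36, F=20) along a 3-gon: merge 3 vertices and 3 edges, delete both glued faces → V=22, E=48, F=28.
Check: V − E + F = 22 − 48 + 28 = 2.

22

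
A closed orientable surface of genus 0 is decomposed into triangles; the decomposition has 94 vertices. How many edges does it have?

χ = 2 − 2·0 = 2, and every face is a triangle so 3F = 2E.
V − E + F = 2 with E = 3F/2 gives 94 − (3/2 − 1)·F = 2, so F = 184 and E = 276.

276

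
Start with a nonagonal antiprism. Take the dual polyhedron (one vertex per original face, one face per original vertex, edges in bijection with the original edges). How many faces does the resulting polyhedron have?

The base solid has V = 18, E = 36, F = 20.
The dual swaps V and F and preserves E: V′ = F = 20, E′ = E = 36, F′ = V = 18.

18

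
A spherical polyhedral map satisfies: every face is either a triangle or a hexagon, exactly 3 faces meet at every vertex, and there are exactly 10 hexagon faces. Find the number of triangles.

Let x be the number of triangles; then F = 10 + x.
Edge–face incidences: 2E = 6·10 + 3·x = 60 + 3x.
Every vertex has degree 3, so 3V = 2E.
Euler: V − E + F = 2 ⇒ (2E)/3 − E + (10 + x) = 2.
Multiply by 6: 2·(2E) − 3·(2E) + 6·(10 + x) = 12, i.e. 60 + 6x − (60 + 3x) = 12.
Collecting terms: 3x = 12, so x = 4.
Then 2E = 60 + 3·4 = 72, so E = 36, V = 2E/3 = 24, F = 10 + 4 = 14.

4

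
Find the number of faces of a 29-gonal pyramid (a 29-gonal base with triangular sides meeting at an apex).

A pyramid on an n-gon base has one n-gon and n triangles: V = 29 + 1 = 30, E = 2·29 = 58, F = 29 + 1 = 30.

30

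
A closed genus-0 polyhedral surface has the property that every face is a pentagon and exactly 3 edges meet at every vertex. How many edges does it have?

Each face has 5 edges and each edge borders two faces, so 2E = 5F.
Each vertex has degree 3, so 3V = 2E and hence V = 5F/3.
Euler: V − E + F = 2 ⇒ (5F/3) − (5F/2) + F = 2.
Multiply by 6: (10 − 15 + 6)F = 12, i.e. 1F = 12.
So F = 12, E = 5·12/2 = 30, V = 5·12/3 = 20.

30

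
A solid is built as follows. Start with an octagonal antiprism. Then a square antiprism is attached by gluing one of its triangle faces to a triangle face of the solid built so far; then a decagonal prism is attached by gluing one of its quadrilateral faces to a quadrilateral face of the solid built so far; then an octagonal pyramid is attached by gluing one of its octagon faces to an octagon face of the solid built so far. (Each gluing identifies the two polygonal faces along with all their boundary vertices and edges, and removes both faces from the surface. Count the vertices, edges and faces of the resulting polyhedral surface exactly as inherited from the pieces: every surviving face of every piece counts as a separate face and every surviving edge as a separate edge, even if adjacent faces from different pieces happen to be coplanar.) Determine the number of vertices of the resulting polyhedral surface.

An octagonal antiprism: V=16, E=32, F=18.
Attach a square antiprism (V=8, E=16, F=10) along a 3-gon: merge 3 vertices and 3 edges, delete both glued faces → V=21, E=45, F=26.
Attach a decagonal prism (V=20, E=30, F=12) along a 4-gon: merge 4 vertices and 4 edges, delete both glued faces → V=37, E=71, F=36.
Attach an octagonal pyramid (V=9, E=16, F=9) along an 8-gon: merge 8 vertices and 8 edges, delete both glued faces → V=38, E=79, F=43.
Check: V − E + F = 38 − 79 + 43 = 2.

38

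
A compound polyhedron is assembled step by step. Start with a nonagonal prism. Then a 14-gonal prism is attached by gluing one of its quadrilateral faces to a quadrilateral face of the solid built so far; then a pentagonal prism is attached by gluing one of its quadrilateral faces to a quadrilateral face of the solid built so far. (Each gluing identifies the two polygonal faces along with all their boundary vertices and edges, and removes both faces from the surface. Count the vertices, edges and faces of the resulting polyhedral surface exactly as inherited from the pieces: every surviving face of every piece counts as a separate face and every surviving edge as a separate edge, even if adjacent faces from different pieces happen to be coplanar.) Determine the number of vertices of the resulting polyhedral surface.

A nonagonal prism: V=18, E=27, F=11.
Attach a 14-gonal prism (V=28, E=42, F=16) along a 4-gon: merge 4 vertices and 4 edges, delete both glued faces → V=42, E=65, F=25.
Attach a pentagonal prism (V=10, E=15, F=7) along a 4-gon: merge 4 vertices and 4 edges, delete both glued faces → V=48, E=76, F=30.
Check: V − E + F = 48 − 76 + 30 = 2.

48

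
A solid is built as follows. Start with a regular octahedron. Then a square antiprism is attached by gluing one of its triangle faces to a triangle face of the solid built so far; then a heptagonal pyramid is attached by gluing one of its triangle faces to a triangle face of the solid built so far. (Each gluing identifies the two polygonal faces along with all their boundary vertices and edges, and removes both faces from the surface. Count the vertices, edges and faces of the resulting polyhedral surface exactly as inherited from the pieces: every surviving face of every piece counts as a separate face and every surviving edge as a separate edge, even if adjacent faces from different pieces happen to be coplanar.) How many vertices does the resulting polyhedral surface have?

A regular octahedron: V=6, E=12, F=8.
Attach a square antiprism (V=8, E=16, F=10) along a 3-gon: merge 3 vertices and 3 edges, delete both glued faces → V=11, E=25, F=16.
Attach a heptagonal pyramid (V=8, E=14, F=8) along a 3-gon: merge 3 vertices and 3 edges, delete both glued faces → V=16, E=36, F=22.
Check: V − E + F = 16 − 36 + 22 = 2.

16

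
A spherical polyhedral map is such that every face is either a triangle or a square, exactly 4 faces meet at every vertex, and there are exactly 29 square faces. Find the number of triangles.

8

Let x be the number of triangles; then F = 29 + x.
Edge–face incidences: 2E = 4·29 + 3·x = 116 + 3x.
Every vertex has degree 4, so 4V = 2E.
Euler: V − E + F = 2 ⇒ (2E)/4 − E + (29 + x) = 2.
Multiply by 8: 2·(2E) − 4·(2E) + 8·(29 + x) = 16, i.e. 232 + 8x − 2·(116 + 3x) = 16.
Collecting terms: 2x = 16, so x = 8.
Then 2E = 116 + 3·8 = 140, so E = 70, V = 2E/4 = 35, F = 29 + 8 = 37.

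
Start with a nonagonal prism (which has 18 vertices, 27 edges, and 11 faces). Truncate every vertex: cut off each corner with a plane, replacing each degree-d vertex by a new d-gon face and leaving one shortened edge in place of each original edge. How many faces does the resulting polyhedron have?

Truncation replaces each original edge-end by a new vertex, so V′ = 2E = 54.
Each original edge survives, and each old vertex of degree d contributes d new edges; summing degrees gives Σd = 2E, so E′ = E + 2E = 3E = 81.
Each original face survives and each original vertex becomes one new face: F′ = F + V = 29.

29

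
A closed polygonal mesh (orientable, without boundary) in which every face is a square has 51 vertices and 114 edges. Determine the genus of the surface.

Every face is a square and each edge borders two faces, so 4F = 2·114, giving F = 57.
χ = V − E + F = 51 − 114 + 57 = -6.
For a closed orientable surface χ = 2 − 2g, so g = (2 − (-6))/2 = 4.

4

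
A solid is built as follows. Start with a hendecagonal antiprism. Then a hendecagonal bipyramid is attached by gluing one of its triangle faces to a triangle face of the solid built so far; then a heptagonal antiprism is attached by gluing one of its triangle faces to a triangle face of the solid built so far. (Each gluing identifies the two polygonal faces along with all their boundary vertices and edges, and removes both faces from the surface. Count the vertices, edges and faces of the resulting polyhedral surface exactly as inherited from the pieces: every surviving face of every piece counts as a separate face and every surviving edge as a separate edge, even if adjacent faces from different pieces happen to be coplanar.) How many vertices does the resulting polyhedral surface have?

43

A hendecagonal antiprism: V=22, E=44, F=24.
Attach a hendecagonal bipyramid (V=13, E=33, F=22) along a 3-gon: merge 3 vertices and 3 edges, delete both glued faces → V=32, E=74, F=44.
Attach a heptagonal antiprism (V=14, E=28, F=16) along a 3-gon: merge 3 vertices and 3 edges, delete both glued faces → V=43, E=99, F=58.
Check: V − E + F = 43 − 99 + 58 = 2.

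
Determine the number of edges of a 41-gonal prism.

A prism on an n-gon has two n-gon bases and n rectangular sides: V = 2·41 = 82, E = 3·41 = 123, F = 41 + 2 = 43.

123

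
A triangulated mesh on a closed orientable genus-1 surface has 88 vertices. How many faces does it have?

χ = 2 − 2·1 = 0, and every face is a triangle so 3F = 2E.
V − E + F = 0 with E = 3F/2 gives 88 − (3/2 − 1)·F = 0, so F = 176 and E = 264.

176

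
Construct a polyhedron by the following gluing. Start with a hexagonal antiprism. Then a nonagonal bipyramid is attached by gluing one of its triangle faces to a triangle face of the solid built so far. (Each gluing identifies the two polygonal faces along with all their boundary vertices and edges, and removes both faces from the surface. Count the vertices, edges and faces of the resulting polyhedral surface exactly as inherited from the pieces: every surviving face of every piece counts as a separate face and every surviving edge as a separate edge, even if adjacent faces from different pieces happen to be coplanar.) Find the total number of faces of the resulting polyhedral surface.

30

A hexagonal antiprism: V=12, E=24, F=14.
Attach a nonagonal bipyramid (V=11, E=27, F=18) along a 3-gon: merge 3 vertices and 3 edges, delete both glued faces → V=20, E=48, F=30.
Check: V − E + F = 20 − 48 + 30 = 2.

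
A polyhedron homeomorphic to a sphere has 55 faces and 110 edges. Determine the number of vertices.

57

Here V − E + F = 2.
V = 2 + E − F = 2 + 110 − 55 = 57.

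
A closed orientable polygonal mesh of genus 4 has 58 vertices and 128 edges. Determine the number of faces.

For a closed orientable surface of genus 4, χ = 2 − 2·4 = -6.
F = -6 − V + E = -6 − 58 + 128 = 64.

64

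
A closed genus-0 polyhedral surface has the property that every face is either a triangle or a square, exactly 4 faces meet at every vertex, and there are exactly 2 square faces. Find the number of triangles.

Let x be the number of triangles; then F = 2 + x.
Edge–face incidences: 2E = 4·2 + 3·x = 8 + 3x.
Every vertex has degree 4, so 4V = 2E.
Euler: V − E + F = 2 ⇒ (2E)/4 − E + (2 + x) = 2.
Multiply by 8: 2·(2E) − 4·(2E) + 8·(2 + x) = 16, i.e. 16 + 8x − 2·(8 + 3x) = 16.
Collecting terms: 2x = 16, so x = 8.
Then 2E = 8 + 3·8 = 32, so E = 16, V = 2E/4 = 8, F = 2 + 8 = 10.

8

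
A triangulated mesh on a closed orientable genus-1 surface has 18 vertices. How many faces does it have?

36

χ = 2 − 2·1 = 0, and every face is a triangle so 3F = 2E.
V − E + F = 0 with E = 3F/2 gives 18 − (3/2 − 1)·F = 0, so F = 36 and E = 54.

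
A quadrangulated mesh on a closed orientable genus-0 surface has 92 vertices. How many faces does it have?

90

χ = 2 − 2·0 = 2, and every face is a square so 4F = 2E.
V − E + F = 2 with E = 4F/2 gives 92 − (4/2 − 1)·F = 2, so F = 90 and E = 180.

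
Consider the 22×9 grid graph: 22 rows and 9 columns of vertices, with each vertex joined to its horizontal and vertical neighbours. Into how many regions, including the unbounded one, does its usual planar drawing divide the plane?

The grid has V = 22·9 = 198 vertices and E = 22·8 + 9·21 = 365 edges.
F = 2 − V + E = 2 − 198 + 365 = 169.

169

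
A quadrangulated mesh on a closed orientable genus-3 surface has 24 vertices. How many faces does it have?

28

χ = 2 − 2·3 = -4, and every face is a square so 4F = 2E.
V − E + F = -4 with E = 4F/2 gives 24 − (4/2 − 1)·F = -4, so F = 28 and E = 56.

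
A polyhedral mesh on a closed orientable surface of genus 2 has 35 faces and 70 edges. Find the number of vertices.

33

For a closed orientable surface of genus 2, χ = 2 − 2·2 = -2.
V = -2 + E − F = -2 + 70 − 35 = 33.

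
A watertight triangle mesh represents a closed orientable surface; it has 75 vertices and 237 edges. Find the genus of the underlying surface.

3

Every face is a triangle and each edge borders two faces, so 3F = 2·237, giving F = 158.
χ = V − E + F = 75 − 237 + 158 = -4.
For a closed orientable surface χ = 2 − 2g, so g = (2 − (-4))/2 = 3.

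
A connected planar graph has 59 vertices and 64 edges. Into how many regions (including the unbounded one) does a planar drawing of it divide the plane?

Euler's formula for a connected plane graph: V − E + F = 2, so F = 2 − 59 + 64 = 7.

7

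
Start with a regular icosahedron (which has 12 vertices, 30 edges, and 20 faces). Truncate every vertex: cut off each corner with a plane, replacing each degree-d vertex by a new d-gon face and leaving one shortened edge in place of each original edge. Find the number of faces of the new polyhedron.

Truncation replaces each original edge-end by a new vertex, so V′ = 2E = 60.
Each original edge survives, and each old vertex of degree d contributes d new edges; summing degrees gives Σd = 2E, so E′ = E + 2E = 3E = 90.
Each original face survives and each original vertex becomes one new face: F′ = F + V = 32.

32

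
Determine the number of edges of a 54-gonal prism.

162

A prism on an n-gon has two n-gon bases and n rectangular sides: V = 2·54 = 108, E = 3·54 = 162, F = 54 + 2 = 56.
Check: V − E + F = 108 − 162 + 56 = 2.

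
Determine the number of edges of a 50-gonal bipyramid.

A bipyramid over an n-gon has 2n triangular faces and n + 2 vertices: V = 50 + 2 = 52, E = 3·50 = 150, F = 2·50 = 100.

150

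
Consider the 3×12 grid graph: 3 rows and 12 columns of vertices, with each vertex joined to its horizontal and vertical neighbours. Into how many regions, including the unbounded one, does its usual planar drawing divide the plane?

The grid has V = 3·12 = 36 vertices and E = 3·11 + 12·2 = 57 edges.
F = 2 − V + E = 2 − 36 + 57 = 23.

23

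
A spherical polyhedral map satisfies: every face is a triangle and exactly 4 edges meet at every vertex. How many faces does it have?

8

Each face has 3 edges and each edge borders two faces, so 2E = 3F.
Each vertex has degree 4, so 4V = 2E and hence V = 3F/4.
Euler: V − E + F = 2 ⇒ (3F/4) − (3F/2) + F = 2.
Multiply by 8: (6 − 12 + 8)F = 16, i.e. 2F = 16.
So F = 8, E = 3·8/2 = 12, V = 3·8/4 = 6.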